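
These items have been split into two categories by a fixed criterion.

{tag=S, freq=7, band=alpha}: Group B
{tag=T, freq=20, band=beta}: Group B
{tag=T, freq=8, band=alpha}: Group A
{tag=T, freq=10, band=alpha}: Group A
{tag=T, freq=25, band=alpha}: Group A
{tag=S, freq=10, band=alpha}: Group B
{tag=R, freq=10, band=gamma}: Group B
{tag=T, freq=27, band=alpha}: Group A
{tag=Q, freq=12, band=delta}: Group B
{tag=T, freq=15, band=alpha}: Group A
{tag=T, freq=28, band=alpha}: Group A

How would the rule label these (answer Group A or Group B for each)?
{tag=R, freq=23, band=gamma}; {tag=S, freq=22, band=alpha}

Group B, Group B

The distinguishing property — tag is T AND band is alpha — holds for all the 'Group A' cases and none of the 'Group B' cases.
{tag=R, freq=23, band=gamma}: tag is R, band is gamma — does not fit, so Group B. {tag=S, freq=22, band=alpha}: tag is S, band is alpha — does not fit, so Group B.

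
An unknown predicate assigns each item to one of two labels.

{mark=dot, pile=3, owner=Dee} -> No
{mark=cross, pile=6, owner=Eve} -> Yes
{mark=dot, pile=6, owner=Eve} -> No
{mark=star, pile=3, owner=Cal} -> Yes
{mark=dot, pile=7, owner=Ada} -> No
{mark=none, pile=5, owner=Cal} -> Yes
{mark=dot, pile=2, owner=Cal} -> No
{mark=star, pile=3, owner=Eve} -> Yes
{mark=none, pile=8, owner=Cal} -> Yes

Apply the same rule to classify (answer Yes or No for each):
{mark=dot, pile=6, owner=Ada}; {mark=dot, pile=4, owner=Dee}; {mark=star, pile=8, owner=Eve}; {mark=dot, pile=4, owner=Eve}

No, No, Yes, No

One predicate separates the groups cleanly: mark is not dot.
{mark=dot, pile=6, owner=Ada} — mark is dot, hence No. {mark=dot, pile=4, owner=Dee} — mark is dot, hence No. {mark=star, pile=8, owner=Eve} — mark is star, hence Yes. {mark=dot, pile=4, owner=Eve} — mark is dot, hence No.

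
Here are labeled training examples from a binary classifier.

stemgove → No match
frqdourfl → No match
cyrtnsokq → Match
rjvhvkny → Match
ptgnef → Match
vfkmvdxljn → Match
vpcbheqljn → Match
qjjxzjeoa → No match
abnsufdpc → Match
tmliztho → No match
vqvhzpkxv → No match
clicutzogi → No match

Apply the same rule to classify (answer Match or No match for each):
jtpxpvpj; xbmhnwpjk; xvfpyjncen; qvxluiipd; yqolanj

The simplest hypothesis consistent with all the labels is: contains 'n'.
jtpxpvpj → no 'n' → No match.
xbmhnwpjk → has 'n' → Match.
xvfpyjncen → has 'n' → Match.
qvxluiipd → no 'n' → No match.
yqolanj → has 'n' → Match.

No match, Match, Match, No match, Match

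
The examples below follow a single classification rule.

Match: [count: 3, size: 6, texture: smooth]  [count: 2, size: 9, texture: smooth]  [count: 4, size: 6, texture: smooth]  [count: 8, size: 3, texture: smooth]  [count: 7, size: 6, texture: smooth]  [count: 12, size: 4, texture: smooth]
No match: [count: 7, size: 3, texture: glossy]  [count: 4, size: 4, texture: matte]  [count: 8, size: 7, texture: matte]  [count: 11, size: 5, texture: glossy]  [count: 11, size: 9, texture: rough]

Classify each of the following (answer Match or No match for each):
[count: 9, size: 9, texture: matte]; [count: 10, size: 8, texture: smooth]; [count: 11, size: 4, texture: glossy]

No match, Match, No match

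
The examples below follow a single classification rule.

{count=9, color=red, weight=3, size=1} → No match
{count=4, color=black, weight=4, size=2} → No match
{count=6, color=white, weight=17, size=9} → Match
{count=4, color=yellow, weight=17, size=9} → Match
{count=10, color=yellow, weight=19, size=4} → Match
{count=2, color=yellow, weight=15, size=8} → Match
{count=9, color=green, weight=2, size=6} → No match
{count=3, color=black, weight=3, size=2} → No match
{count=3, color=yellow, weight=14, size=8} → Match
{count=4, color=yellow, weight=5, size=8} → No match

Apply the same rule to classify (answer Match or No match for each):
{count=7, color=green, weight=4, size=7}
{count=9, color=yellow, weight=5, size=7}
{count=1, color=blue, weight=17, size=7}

Every 'Match' example satisfies: weight ≥ 14. None of the 'No match' examples do.
{count=7, color=green, weight=4, size=7} — weight = 4, hence No match.
{count=9, color=yellow, weight=5, size=7} — weight = 5, hence No match.
{count=1, color=blue, weight=17, size=7} — weight = 17, hence Match.

No match, No match, Match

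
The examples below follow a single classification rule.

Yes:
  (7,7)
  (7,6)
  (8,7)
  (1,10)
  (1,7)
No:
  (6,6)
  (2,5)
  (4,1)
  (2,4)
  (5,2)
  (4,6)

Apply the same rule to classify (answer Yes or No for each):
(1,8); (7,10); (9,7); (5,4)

Yes, Yes, Yes, No

A rule that fits every label: max ≥ 7 — true of each 'Yes' example, false of each 'No' one.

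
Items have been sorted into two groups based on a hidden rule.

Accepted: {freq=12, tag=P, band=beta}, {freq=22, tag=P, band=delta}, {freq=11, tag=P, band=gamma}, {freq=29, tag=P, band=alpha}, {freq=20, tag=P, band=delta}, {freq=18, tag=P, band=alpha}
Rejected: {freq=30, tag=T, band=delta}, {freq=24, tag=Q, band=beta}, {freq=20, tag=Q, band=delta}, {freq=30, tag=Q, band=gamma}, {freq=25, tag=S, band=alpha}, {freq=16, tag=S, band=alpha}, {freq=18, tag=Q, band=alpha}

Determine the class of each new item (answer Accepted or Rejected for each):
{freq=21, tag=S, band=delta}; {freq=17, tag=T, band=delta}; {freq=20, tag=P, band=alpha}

The classifier is using: tag is P.
{freq=21, tag=S, band=delta} — tag is S, hence Rejected.
{freq=17, tag=T, band=delta} — tag is T, hence Rejected.
{freq=20, tag=P, band=alpha} — tag is P, hence Accepted.

Rejected, Rejected, Accepted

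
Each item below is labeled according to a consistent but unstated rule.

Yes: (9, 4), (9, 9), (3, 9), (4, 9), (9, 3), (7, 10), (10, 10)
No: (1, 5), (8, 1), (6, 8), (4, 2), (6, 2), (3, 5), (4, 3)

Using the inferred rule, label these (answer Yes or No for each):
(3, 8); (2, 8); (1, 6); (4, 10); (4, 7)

All 'Yes' examples share one property — max ≥ 9 — and every 'No' example lacks it.
(3, 8) → max 8 → No. (2, 8) → max 8 → No. (1, 6) → max 6 → No. (4, 10) → max 10 → Yes. (4, 7) → max 7 → No.

No, No, No, Yes, No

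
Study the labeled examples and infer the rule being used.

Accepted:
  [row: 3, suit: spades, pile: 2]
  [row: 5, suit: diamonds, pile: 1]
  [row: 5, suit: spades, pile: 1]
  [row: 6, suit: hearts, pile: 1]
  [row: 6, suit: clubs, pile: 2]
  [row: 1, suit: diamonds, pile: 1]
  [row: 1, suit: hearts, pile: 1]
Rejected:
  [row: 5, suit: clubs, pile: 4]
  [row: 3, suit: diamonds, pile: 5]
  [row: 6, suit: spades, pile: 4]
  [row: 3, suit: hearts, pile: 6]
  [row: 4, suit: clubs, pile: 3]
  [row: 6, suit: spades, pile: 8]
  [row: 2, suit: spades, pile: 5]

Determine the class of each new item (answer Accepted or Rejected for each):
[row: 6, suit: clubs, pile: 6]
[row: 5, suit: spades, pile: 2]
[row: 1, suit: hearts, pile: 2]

Rejected, Accepted, Accepted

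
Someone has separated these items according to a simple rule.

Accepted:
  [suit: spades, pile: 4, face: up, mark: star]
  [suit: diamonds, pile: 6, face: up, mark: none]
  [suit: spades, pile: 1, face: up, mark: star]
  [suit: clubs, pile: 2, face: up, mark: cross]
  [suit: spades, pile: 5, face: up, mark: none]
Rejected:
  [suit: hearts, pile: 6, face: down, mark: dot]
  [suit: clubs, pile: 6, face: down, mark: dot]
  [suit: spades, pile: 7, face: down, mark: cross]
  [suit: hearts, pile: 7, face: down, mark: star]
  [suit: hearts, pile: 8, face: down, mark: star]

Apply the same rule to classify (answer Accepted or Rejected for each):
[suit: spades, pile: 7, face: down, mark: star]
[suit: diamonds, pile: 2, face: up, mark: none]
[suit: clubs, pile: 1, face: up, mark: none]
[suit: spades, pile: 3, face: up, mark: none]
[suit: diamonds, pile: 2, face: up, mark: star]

Rejected, Accepted, Accepted, Accepted, Accepted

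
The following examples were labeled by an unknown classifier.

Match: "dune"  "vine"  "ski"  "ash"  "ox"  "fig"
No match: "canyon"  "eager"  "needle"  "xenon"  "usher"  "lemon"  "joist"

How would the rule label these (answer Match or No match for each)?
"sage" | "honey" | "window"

Match, No match, No match

A rule that fits every label: length ≤ 4 — true of each 'Match' example, false of each 'No match' one.
Match: "sage", since length 4.
No match: "honey", since length 5.
No match: "window", since length 6.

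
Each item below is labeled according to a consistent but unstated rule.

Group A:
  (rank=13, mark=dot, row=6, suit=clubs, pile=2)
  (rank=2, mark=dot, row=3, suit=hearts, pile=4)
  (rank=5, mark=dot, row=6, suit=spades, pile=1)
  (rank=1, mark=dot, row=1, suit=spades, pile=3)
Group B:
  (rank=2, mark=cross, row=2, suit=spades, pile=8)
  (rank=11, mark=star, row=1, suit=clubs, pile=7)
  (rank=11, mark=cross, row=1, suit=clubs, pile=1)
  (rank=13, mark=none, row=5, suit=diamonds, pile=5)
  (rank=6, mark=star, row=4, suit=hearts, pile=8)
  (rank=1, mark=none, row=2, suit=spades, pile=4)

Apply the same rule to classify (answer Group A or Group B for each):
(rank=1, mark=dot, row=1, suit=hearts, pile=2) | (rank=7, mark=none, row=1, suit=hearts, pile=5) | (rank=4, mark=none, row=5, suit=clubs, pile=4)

Group A, Group B, Group B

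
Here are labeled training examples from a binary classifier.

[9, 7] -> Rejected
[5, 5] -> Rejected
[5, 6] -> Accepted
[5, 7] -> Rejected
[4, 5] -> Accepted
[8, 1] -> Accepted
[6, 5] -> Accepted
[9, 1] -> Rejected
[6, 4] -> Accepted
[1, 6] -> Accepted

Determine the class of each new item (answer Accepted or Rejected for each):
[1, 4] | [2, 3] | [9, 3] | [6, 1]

Accepted, Accepted, Rejected, Accepted

The pattern is that an item is 'Accepted' exactly when: product is even.
[1, 4] — 1·4 = 4, hence Accepted. [2, 3] — 2·3 = 6, hence Accepted. [9, 3] — 9·3 = 27, hence Rejected. [6, 1] — 6·1 = 6, hence Accepted.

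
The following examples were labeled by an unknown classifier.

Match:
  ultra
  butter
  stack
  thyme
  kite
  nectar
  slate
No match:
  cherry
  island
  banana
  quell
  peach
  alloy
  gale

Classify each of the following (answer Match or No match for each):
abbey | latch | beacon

No match, Match, No match

Checking candidate rules against both groups, what survives is: contains 't'.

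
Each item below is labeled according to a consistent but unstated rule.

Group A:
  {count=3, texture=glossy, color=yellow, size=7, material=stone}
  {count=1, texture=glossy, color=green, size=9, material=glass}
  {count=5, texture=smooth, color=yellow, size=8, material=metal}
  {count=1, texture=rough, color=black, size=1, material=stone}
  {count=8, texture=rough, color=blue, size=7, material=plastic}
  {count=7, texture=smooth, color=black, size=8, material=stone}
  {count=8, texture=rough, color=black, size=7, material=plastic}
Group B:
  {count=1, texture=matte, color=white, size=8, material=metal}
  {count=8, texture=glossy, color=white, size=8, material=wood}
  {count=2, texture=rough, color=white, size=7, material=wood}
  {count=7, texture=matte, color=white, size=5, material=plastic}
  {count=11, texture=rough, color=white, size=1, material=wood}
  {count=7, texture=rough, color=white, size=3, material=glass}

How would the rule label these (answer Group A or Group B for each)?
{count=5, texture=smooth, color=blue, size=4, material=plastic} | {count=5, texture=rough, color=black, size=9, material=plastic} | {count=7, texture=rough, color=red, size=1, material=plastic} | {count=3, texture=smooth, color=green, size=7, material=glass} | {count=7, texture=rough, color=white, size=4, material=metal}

Group A, Group A, Group A, Group A, Group B

Every 'Group A' example satisfies: color is not white. None of the 'Group B' examples do.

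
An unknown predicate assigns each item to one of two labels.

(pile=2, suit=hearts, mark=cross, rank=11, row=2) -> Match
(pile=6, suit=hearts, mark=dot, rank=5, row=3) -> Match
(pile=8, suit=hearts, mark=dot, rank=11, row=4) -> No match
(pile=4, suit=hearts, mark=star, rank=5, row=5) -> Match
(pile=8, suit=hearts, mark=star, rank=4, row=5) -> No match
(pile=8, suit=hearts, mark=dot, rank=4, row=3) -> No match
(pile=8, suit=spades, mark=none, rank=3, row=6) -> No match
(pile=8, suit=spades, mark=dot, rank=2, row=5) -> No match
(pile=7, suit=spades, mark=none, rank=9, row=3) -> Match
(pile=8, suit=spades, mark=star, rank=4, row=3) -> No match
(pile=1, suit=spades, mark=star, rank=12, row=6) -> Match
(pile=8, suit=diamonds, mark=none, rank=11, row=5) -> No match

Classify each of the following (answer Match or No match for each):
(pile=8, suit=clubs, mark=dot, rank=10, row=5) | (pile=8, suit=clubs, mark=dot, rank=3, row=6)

The distinguishing property — pile ≤ 7 — holds for all the 'Match' cases and none of the 'No match' cases.

No match, No match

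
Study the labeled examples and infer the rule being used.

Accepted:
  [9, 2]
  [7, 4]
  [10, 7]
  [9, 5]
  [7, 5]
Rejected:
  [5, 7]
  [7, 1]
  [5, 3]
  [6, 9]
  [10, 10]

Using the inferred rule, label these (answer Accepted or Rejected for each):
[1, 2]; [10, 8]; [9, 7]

Rejected, Accepted, Accepted

Rule: first > second AND sum ≥ 11. This holds for each 'Accepted' example and fails for each 'Rejected' one.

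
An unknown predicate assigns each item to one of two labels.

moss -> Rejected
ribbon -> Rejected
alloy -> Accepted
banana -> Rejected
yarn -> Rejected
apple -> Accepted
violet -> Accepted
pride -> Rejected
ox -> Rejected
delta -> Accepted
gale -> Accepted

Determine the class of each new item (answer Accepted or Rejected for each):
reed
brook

One predicate separates the groups cleanly: contains 'l'.

Rejected, Rejected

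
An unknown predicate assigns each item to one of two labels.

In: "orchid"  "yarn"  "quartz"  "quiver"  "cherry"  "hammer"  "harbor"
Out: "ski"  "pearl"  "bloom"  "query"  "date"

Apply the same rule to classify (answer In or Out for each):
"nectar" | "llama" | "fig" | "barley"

A rule that fits every label: even length AND contains 'r' — true of each 'In' example, false of each 'Out' one.

In, Out, Out, In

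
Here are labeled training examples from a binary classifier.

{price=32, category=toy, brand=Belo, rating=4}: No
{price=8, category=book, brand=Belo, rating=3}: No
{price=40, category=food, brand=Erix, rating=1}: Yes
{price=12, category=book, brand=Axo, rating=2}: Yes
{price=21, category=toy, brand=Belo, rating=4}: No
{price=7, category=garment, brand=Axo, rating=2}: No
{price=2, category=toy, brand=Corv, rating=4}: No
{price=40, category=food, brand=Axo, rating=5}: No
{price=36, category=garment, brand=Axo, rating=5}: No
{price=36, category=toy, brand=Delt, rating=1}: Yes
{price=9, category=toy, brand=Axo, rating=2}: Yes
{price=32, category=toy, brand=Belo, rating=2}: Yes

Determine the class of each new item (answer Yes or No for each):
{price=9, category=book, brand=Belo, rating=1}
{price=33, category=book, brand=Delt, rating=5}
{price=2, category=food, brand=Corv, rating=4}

Yes, No, No

All 'Yes' examples share one property — rating ≤ 2 AND price ≥ 8 — and every 'No' example lacks it.
Yes: {price=9, category=book, brand=Belo, rating=1}, since rating = 1, price = 9. No: {price=33, category=book, brand=Delt, rating=5}, since rating = 5, price = 33. No: {price=2, category=food, brand=Corv, rating=4}, since rating = 4, price = 2.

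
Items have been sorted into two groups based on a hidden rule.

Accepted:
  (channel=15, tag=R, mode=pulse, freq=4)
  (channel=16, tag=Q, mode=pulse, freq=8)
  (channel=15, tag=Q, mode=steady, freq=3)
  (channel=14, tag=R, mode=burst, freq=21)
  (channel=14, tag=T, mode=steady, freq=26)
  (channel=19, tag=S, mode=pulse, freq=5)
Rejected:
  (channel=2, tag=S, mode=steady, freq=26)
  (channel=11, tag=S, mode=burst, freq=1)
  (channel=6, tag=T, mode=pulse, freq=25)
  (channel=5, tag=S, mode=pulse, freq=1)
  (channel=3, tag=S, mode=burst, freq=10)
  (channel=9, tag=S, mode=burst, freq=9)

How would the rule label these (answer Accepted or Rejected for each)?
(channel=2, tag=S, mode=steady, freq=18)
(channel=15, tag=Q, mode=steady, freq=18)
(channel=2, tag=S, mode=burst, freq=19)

Rejected, Accepted, Rejected

Rule: channel ≥ 14. This holds for each 'Accepted' example and fails for each 'Rejected' one.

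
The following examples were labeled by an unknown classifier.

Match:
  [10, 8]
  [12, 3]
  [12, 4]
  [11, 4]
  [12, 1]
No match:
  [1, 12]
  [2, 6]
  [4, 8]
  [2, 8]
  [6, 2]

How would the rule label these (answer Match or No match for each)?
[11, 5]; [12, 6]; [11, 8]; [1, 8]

Match, Match, Match, No match

The distinguishing property — first ≥ 8 — holds for all the 'Match' cases and none of the 'No match' cases.
[11, 5] → first 11 → Match.
[12, 6] → first 12 → Match.
[11, 8] → first 11 → Match.
[1, 8] → first 1 → No match.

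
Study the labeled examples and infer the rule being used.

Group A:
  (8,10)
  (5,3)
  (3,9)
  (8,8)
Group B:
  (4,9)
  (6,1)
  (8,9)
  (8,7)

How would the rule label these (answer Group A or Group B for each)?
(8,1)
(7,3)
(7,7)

Group B, Group A, Group A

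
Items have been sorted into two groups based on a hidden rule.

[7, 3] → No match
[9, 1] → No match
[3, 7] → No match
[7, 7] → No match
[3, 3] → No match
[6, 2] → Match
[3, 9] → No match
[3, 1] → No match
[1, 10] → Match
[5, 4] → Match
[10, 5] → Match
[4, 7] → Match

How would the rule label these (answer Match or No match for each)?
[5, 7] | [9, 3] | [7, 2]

No match, No match, Match

Every 'Match' example satisfies: product is even. None of the 'No match' examples do.
[5, 7] — 5·7 = 35, hence No match. [9, 3] — 9·3 = 27, hence No match. [7, 2] — 7·2 = 14, hence Match.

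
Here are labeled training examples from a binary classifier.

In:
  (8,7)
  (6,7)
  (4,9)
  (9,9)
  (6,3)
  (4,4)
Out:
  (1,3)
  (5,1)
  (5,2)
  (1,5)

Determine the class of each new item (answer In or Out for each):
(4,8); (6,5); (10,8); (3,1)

The simplest hypothesis consistent with all the labels is: sum ≥ 8.

In, In, In, Out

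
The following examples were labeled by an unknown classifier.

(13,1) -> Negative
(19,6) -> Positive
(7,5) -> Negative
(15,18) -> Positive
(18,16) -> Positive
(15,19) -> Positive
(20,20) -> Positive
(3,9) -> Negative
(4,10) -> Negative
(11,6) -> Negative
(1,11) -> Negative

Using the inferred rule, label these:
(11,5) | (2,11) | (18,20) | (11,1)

Negative, Negative, Positive, Negative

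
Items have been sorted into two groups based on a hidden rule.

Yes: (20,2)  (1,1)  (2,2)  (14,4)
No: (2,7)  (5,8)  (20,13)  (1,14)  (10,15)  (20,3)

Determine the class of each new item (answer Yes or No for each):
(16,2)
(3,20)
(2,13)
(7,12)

Yes, No, No, No

Every 'Yes' example satisfies: sum is even. None of the 'No' examples do.
(16,2): 16+2 = 18, checks out → Yes. (3,20): 3+20 = 23, fails this test → No. (2,13): 2+13 = 15, fails this test → No. (7,12): 7+12 = 19, fails this test → No.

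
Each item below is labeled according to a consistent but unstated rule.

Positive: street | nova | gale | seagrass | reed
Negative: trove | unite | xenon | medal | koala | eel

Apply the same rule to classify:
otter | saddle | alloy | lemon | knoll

The distinguishing property — even length — holds for all the 'Positive' cases and none of the 'Negative' cases.
Negative: otter, since length 5.
Positive: saddle, since length 6.
Negative: alloy, since length 5.
Negative: lemon, since length 5.
Negative: knoll, since length 5.

Negative, Positive, Negative, Negative, Negative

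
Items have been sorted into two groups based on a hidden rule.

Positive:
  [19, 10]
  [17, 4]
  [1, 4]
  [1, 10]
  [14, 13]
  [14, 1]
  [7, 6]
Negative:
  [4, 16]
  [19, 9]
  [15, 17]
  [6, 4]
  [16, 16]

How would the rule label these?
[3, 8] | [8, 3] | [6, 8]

The simplest hypothesis consistent with all the labels is: sum is odd.
[3, 8] — 3+8 = 11, hence Positive. [8, 3] — 8+3 = 11, hence Positive. [6, 8] — 6+8 = 14, hence Negative.

Positive, Positive, Negative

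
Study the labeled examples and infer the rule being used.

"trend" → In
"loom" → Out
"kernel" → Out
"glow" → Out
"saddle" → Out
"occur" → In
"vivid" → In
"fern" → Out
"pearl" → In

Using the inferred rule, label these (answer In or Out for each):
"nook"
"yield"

The common property of the 'In' items is: odd length. No 'Out' item has it.
"nook": length 4, does not satisfy this → Out.
"yield": length 5, checks out → In.

Out, In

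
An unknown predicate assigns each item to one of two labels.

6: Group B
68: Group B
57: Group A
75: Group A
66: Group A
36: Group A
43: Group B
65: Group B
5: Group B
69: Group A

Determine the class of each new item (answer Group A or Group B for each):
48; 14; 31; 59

Group A, Group B, Group B, Group B

A rule that fits every label: multiple of 3 AND at least 36 — true of each 'Group A' example, false of each 'Group B' one.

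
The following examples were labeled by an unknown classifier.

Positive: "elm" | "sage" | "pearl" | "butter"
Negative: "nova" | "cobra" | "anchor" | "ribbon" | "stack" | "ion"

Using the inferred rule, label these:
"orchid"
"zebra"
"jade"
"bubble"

Negative, Positive, Positive, Positive

The distinguishing property — contains 'e' — holds for all the 'Positive' cases and none of the 'Negative' cases.
"orchid" — no 'e', hence Negative. "zebra" — has 'e', hence Positive. "jade" — has 'e', hence Positive. "bubble" — has 'e', hence Positive.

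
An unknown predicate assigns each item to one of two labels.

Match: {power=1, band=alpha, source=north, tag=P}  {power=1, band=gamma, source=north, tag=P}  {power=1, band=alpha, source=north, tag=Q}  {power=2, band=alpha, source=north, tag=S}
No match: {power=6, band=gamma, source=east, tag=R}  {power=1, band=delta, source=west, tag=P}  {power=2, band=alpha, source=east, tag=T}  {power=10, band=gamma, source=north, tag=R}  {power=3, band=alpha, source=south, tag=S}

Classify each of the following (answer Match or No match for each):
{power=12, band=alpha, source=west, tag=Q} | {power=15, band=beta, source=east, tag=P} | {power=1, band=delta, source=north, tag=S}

No match, No match, Match

The common property of the 'Match' items is: source is north AND power ≤ 2. No 'No match' item has it.
No match: {power=12, band=alpha, source=west, tag=Q}, since source is west, power = 12. No match: {power=15, band=beta, source=east, tag=P}, since source is east, power = 15. Match: {power=1, band=delta, source=north, tag=S}, since source is north, power = 1.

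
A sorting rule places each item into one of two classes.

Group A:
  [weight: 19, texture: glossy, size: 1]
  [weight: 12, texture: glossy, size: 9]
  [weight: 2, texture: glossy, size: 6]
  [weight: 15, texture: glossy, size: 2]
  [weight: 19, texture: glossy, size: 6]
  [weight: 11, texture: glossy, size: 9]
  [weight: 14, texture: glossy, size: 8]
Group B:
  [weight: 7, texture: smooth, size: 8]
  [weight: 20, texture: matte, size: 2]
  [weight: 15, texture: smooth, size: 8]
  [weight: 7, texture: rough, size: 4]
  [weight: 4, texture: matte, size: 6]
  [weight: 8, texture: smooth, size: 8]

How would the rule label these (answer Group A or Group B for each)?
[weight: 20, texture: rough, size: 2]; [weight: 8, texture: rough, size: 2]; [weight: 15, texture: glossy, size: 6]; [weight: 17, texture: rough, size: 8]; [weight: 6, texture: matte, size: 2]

Every 'Group A' example satisfies: texture is glossy. None of the 'Group B' examples do.
Group B: [weight: 20, texture: rough, size: 2], since texture is rough. Group B: [weight: 8, texture: rough, size: 2], since texture is rough. Group A: [weight: 15, texture: glossy, size: 6], since texture is glossy. Group B: [weight: 17, texture: rough, size: 8], since texture is rough. Group B: [weight: 6, texture: matte, size: 2], since texture is matte.

Group B, Group B, Group A, Group B, Group B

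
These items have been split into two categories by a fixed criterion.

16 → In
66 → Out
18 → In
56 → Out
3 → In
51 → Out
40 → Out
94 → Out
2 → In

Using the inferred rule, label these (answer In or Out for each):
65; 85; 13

All 'In' examples share one property — at most 18 — and every 'Out' example lacks it.

Out, Out, In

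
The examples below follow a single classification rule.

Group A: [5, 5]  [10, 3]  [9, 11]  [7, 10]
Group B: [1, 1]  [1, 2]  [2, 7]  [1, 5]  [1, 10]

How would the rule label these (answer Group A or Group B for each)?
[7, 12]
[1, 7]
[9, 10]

The simplest hypothesis consistent with all the labels is: first ≥ 3.

Group A, Group B, Group A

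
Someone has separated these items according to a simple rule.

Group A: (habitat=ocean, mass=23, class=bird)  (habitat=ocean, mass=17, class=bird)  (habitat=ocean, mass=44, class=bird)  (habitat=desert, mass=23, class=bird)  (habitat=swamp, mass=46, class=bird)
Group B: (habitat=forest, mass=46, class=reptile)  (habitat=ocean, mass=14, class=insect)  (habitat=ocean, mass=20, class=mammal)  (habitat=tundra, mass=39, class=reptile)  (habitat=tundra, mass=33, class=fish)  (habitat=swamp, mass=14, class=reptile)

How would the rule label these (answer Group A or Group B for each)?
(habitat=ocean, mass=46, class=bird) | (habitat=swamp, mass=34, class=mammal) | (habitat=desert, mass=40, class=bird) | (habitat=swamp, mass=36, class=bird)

Group A, Group B, Group A, Group A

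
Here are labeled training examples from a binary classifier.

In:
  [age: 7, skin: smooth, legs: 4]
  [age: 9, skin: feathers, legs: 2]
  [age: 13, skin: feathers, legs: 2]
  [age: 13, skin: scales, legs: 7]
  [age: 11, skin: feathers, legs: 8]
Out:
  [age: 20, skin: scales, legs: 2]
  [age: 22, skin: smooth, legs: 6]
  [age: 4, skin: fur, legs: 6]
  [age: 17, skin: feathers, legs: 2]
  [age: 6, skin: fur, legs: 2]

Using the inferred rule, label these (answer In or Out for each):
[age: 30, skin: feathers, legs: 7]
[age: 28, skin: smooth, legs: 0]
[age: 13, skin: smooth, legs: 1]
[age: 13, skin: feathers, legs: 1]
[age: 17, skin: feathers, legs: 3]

Out, Out, In, In, Out

The pattern is that an item is 'In' exactly when: age ≥ 7 AND age ≤ 13.
[age: 30, skin: feathers, legs: 7]: Out (age = 30). [age: 28, skin: smooth, legs: 0]: Out (age = 28). [age: 13, skin: smooth, legs: 1]: In (age = 13). [age: 13, skin: feathers, legs: 1]: In (age = 13). [age: 17, skin: feathers, legs: 3]: Out (age = 17).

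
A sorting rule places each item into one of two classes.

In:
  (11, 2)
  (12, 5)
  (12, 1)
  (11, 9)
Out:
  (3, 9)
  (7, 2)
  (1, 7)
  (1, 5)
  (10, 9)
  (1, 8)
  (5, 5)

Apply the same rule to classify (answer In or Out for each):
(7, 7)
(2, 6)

Out, Out

The classifier is using: first ≥ 11.
(7, 7) → first 7 → Out. (2, 6) → first 2 → Out.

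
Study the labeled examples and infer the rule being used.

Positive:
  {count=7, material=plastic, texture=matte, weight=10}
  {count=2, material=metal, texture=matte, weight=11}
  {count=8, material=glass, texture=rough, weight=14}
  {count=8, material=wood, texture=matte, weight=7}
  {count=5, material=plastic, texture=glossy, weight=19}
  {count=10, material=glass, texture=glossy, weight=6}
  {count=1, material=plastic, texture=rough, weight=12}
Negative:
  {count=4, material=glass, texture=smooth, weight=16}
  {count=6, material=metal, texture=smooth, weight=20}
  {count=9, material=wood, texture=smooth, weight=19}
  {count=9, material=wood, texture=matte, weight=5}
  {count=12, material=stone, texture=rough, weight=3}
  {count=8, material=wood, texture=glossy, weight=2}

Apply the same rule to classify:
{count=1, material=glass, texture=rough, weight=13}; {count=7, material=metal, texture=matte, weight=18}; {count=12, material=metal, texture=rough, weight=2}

The classifier is using: texture is not smooth AND weight ≥ 6.
{count=1, material=glass, texture=rough, weight=13}: texture is rough, weight = 13, matches → Positive. {count=7, material=metal, texture=matte, weight=18}: texture is matte, weight = 18, matches → Positive. {count=12, material=metal, texture=rough, weight=2}: texture is rough, weight = 2, fails the rule → Negative.

Positive, Positive, Negative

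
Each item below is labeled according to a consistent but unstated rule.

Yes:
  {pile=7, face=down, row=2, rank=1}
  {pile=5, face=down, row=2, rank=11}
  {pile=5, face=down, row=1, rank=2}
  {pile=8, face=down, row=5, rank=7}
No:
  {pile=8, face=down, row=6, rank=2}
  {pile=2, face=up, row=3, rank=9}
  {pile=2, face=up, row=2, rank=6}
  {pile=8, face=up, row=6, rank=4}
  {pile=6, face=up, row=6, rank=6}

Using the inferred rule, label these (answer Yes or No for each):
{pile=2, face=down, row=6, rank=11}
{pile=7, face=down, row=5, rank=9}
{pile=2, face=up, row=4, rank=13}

'Yes' ⟺ face is down AND row ≤ 5.
No: {pile=2, face=down, row=6, rank=11}, since face is down, row = 6. Yes: {pile=7, face=down, row=5, rank=9}, since face is down, row = 5. No: {pile=2, face=up, row=4, rank=13}, since face is up, row = 4.

No, Yes, No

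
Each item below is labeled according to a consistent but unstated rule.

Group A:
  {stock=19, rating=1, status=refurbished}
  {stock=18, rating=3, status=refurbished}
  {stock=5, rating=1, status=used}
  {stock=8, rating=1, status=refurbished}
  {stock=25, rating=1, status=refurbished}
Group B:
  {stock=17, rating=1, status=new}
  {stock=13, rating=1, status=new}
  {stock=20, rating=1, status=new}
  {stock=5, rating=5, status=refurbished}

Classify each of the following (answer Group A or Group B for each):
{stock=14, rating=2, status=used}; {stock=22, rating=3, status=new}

Group A, Group B

Rule: status is not new AND rating ≤ 3. This holds for each 'Group A' example and fails for each 'Group B' one.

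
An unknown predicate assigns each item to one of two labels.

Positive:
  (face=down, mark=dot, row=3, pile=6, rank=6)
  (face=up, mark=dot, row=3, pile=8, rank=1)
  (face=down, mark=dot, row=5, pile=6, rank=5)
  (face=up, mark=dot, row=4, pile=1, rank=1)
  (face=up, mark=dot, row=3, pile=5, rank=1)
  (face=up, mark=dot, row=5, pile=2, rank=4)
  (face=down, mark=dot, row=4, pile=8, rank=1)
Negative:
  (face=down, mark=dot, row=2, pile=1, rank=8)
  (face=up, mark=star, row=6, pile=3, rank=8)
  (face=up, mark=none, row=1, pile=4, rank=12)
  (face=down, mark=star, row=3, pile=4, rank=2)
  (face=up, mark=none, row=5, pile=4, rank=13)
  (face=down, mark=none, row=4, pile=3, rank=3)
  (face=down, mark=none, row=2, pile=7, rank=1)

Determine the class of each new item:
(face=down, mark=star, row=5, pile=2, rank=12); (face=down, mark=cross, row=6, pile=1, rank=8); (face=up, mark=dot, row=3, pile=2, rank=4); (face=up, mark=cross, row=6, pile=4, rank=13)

Negative, Negative, Positive, Negative

'Positive' ⟺ mark is dot AND row ≥ 3.
(face=down, mark=star, row=5, pile=2, rank=12): mark is star, row = 5, lacks this property → Negative.
(face=down, mark=cross, row=6, pile=1, rank=8): mark is cross, row = 6, lacks this property → Negative.
(face=up, mark=dot, row=3, pile=2, rank=4): mark is dot, row = 3, checks out → Positive.
(face=up, mark=cross, row=6, pile=4, rank=13): mark is cross, row = 6, lacks this property → Negative.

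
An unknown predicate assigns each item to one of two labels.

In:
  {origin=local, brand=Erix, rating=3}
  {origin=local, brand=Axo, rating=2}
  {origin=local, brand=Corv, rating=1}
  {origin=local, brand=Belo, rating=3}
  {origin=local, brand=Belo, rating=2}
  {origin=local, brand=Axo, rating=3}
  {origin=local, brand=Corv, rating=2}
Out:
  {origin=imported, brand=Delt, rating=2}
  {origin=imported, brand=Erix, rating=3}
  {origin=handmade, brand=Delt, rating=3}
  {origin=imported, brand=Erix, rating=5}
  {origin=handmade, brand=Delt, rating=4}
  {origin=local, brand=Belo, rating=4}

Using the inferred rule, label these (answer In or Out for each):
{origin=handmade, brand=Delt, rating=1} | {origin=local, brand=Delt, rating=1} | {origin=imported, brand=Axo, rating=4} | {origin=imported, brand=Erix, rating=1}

Out, In, Out, Out

Every 'In' example satisfies: origin is local AND rating ≤ 3. None of the 'Out' examples do.
{origin=handmade, brand=Delt, rating=1} — origin is handmade, rating = 1, hence Out. {origin=local, brand=Delt, rating=1} — origin is local, rating = 1, hence In. {origin=imported, brand=Axo, rating=4} — origin is imported, rating = 4, hence Out. {origin=imported, brand=Erix, rating=1} — origin is imported, rating = 1, hence Out.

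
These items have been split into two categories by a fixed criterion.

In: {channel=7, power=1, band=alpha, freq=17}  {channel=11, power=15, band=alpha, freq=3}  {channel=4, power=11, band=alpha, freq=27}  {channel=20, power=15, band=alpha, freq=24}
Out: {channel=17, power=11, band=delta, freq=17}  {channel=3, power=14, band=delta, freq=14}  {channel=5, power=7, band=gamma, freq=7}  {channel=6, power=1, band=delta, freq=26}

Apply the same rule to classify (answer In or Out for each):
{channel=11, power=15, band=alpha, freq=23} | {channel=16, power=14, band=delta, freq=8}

Rule: band is alpha. This holds for each 'In' example and fails for each 'Out' one.

In, Out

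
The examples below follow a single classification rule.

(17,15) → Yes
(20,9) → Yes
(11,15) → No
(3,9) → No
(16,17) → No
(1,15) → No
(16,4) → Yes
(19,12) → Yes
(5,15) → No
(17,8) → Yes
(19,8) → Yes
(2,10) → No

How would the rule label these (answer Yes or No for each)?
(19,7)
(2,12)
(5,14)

The classifier is using: first > second.
(19,7): Yes (19 > 7).
(2,12): No (2 < 12).
(5,14): No (5 < 14).

Yes, No, No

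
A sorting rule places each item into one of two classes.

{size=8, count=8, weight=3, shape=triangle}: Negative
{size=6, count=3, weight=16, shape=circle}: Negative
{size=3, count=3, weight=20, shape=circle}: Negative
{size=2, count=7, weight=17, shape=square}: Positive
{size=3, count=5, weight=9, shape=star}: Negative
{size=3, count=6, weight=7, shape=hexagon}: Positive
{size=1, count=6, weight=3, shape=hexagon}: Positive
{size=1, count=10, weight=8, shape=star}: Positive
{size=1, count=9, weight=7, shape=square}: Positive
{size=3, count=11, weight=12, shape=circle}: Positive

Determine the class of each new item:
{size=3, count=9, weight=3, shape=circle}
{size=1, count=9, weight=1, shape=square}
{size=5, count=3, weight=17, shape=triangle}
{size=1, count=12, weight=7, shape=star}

Positive, Positive, Negative, Positive

The pattern is that an item is 'Positive' exactly when: count ≥ 6 AND size ≤ 3.
Positive: {size=3, count=9, weight=3, shape=circle}, since count = 9, size = 3.
Positive: {size=1, count=9, weight=1, shape=square}, since count = 9, size = 1.
Negative: {size=5, count=3, weight=17, shape=triangle}, since count = 3, size = 5.
Positive: {size=1, count=12, weight=7, shape=star}, since count = 12, size = 1.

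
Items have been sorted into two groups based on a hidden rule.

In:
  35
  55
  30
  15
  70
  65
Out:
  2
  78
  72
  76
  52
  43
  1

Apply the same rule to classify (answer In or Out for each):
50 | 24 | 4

In, Out, Out

One predicate separates the groups cleanly: multiple of 5.
50: 50 = 5·10 — has this property, so In. 24: 24 = 5·4 + 4 — does not pass, so Out. 4: 4 = 5·0 + 4 — does not pass, so Out.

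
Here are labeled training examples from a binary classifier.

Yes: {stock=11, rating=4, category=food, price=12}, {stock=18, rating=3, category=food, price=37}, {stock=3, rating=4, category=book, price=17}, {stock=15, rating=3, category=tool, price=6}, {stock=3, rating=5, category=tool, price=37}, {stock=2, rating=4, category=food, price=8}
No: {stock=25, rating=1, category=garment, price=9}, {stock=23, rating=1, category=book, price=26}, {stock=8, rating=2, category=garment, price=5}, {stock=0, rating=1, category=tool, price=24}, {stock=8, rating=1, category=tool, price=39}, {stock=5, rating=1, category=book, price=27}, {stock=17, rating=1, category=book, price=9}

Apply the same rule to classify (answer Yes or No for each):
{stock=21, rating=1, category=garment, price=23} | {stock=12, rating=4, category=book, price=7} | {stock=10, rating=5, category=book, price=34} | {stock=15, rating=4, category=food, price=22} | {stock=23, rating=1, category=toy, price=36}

No, Yes, Yes, Yes, No

Rule: rating ≥ 3. This holds for each 'Yes' example and fails for each 'No' one.
{stock=21, rating=1, category=garment, price=23}: rating = 1, does not satisfy this → No. {stock=12, rating=4, category=book, price=7}: rating = 4, meets the rule → Yes. {stock=10, rating=5, category=book, price=34}: rating = 5, meets the rule → Yes. {stock=15, rating=4, category=food, price=22}: rating = 4, meets the rule → Yes. {stock=23, rating=1, category=toy, price=36}: rating = 1, does not satisfy this → No.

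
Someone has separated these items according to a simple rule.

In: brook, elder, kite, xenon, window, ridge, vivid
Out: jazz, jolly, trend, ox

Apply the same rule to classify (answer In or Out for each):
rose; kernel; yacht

Every 'In' example satisfies: has ≥ 2 vowels. None of the 'Out' examples do.
In: rose, since 2 vowels.
In: kernel, since 2 vowels.
Out: yacht, since 1 vowel.

In, In, Out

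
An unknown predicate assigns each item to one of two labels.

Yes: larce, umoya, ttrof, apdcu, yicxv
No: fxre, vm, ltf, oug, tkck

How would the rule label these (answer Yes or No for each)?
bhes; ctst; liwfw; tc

No, No, Yes, No

One predicate separates the groups cleanly: length 5.
bhes → length 4 → No. ctst → length 4 → No. liwfw → length 5 → Yes. tc → length 2 → No.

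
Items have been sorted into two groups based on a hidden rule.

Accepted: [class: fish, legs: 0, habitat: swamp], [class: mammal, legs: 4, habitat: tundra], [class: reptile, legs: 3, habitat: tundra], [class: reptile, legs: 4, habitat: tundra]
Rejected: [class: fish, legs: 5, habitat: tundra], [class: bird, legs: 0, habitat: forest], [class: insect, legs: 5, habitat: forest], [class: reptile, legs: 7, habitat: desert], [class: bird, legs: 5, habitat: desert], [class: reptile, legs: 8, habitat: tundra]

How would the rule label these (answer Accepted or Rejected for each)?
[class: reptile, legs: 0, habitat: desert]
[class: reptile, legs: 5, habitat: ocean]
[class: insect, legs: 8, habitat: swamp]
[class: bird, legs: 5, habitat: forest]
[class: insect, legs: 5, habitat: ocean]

Accepted, Rejected, Rejected, Rejected, Rejected

The classifier is using: class is not bird AND legs ≤ 4.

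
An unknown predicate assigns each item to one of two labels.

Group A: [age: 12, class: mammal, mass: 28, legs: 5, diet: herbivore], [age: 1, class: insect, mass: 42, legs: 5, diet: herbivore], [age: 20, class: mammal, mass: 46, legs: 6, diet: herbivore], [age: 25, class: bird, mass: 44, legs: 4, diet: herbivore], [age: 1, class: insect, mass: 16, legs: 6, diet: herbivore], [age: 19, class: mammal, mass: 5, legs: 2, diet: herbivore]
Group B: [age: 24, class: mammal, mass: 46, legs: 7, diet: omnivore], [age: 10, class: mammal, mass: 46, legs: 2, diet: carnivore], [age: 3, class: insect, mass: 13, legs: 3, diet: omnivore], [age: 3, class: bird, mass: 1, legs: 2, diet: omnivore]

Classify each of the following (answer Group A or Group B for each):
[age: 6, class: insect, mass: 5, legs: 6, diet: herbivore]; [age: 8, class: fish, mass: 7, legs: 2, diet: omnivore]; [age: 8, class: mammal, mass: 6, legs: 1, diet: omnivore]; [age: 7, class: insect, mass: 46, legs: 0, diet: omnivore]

The common property of the 'Group A' items is: diet is herbivore. No 'Group B' item has it.

Group A, Group B, Group B, Group B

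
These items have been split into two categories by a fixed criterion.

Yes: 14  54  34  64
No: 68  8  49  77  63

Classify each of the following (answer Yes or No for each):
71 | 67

The rule appears to be: ends in digit 4.

No, No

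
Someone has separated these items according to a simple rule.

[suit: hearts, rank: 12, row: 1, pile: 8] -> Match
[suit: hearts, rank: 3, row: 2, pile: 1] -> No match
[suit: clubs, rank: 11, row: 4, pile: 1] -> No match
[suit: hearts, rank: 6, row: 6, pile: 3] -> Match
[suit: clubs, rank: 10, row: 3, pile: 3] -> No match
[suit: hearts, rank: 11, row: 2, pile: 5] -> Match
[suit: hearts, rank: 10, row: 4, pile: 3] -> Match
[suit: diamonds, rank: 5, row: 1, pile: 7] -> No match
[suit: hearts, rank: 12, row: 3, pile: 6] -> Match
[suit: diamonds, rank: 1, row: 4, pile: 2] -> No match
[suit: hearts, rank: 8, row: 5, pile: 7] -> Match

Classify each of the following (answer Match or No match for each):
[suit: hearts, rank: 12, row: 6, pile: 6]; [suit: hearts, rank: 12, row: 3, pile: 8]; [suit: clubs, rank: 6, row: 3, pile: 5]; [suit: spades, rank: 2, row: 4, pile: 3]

Match, Match, No match, No match

The common property of the 'Match' items is: suit is hearts AND pile ≥ 2. No 'No match' item has it.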